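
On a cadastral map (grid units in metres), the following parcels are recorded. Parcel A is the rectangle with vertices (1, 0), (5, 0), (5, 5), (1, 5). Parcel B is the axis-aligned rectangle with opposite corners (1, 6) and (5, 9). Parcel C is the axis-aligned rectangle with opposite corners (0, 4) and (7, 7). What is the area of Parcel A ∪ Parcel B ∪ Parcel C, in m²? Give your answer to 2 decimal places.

45.00

By inclusion–exclusion:
Individual areas: |Parcel A| = 20, |Parcel B| = 12, |Parcel C| = 21.
|Parcel A∩Parcel B| = 0 (no overlap).
|Parcel A∩Parcel C|: x∈[1,5], y∈[4,5] → 4·1 = 4.
|Parcel B∩Parcel C|: x∈[1,5], y∈[6,7] → 4·1 = 4.
|Parcel A∩Parcel B∩Parcel C| = 0.
|Parcel A ∪ Parcel B ∪ Parcel C| = 53 − 8 + 0 = 45.00.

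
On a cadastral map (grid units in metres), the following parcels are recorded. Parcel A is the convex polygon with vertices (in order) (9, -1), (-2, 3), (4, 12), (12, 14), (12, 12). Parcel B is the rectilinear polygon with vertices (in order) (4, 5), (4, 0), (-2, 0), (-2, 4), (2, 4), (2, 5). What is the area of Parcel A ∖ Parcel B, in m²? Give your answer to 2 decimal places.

|Parcel A| = 121.5, |Parcel A∩Parcel B| = 14.2121.
|Parcel A ∖ Parcel B| = |Parcel A| − |Parcel A∩Parcel B| = 121.5 − 14.2121 = 107.29.

107.29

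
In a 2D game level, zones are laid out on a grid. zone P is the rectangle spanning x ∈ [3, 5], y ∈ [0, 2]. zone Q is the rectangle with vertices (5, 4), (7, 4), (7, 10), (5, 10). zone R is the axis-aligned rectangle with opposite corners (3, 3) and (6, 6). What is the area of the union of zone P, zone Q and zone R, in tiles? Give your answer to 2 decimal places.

23.00

By inclusion–exclusion:
Individual areas: |zone P| = 4, |zone Q| = 12, |zone R| = 9.
|zone P∩zone Q| = 0 (no overlap).
|zone P∩zone R| = 0 (no overlap).
|zone Q∩zone R|: x∈[5,6], y∈[4,6] → 1·2 = 2.
|zone P∩zone Q∩zone R| = 0.
|zone P ∪ zone Q ∪ zone R| = 25 − 2 + 0 = 23.00.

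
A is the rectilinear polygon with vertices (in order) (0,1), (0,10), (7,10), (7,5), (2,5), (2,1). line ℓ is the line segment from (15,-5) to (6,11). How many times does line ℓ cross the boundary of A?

The segment meets the boundary at (6.562,10), (7,9.222).

2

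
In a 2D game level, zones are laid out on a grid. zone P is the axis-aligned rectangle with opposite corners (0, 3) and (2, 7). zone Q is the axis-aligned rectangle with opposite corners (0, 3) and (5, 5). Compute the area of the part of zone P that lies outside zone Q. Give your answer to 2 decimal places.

|zone P∩zone Q|: x∈[0,2], y∈[3,5] → 2·2 = 4.
|zone P| = 8.
|zone P ∖ zone Q| = |zone P| − |zone P∩zone Q| = 8 − 4 = 4.00.

4.00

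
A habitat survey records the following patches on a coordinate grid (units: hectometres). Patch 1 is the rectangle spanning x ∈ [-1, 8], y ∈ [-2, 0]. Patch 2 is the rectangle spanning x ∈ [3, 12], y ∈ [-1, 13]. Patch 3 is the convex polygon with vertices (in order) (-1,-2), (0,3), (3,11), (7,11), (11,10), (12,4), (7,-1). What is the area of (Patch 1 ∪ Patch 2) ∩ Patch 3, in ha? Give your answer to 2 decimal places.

97.10

The region (Patch 1 ∪ Patch 2) ∩ Patch 3 is the polygon with vertices (3,0), (3,11), (7,11), (11,10), (12,4), (7,-1), (-1,-2), (-0.6,0).
By the shoelace formula its area is 97.10.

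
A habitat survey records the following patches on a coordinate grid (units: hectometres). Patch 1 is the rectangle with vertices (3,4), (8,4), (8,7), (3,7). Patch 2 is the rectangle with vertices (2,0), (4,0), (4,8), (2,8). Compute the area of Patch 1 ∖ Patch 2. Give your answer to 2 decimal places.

|Patch 1∩Patch 2|: x∈[3,4], y∈[4,7] → 1·3 = 3.
|Patch 1| = 15.
|Patch 1 ∖ Patch 2| = |Patch 1| − |Patch 1∩Patch 2| = 15 − 3 = 12.00.

12.00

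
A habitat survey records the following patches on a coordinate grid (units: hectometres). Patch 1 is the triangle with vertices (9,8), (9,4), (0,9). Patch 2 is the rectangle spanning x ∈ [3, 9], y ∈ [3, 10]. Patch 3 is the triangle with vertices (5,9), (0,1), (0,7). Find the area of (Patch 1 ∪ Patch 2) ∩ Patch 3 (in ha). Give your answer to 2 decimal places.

2.79

The region (Patch 1 ∪ Patch 2) ∩ Patch 3 is the polygon with vertices (3,7.333), (2.093,7.837), (5,9), (3,5.8).
By the shoelace formula its area is 2.79.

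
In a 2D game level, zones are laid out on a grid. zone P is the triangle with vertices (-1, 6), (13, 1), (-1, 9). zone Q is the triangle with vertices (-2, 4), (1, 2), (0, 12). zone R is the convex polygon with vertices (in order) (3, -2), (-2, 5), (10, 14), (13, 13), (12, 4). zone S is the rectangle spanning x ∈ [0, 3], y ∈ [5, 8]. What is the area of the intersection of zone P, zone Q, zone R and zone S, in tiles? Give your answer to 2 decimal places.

0.69

The intersection is the polygon with vertices (0,5.643), (0,6.5), (0.512,6.884), (0.659,5.407).
By the shoelace formula its area is 0.69.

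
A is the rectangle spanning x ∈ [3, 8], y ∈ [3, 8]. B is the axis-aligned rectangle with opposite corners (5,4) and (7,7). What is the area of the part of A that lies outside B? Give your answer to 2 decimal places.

19.00

|A∩B|: x∈[5,7], y∈[4,7] → 2·3 = 6.
|A| = 25.
|A ∖ B| = |A| − |A∩B| = 25 − 6 = 19.00.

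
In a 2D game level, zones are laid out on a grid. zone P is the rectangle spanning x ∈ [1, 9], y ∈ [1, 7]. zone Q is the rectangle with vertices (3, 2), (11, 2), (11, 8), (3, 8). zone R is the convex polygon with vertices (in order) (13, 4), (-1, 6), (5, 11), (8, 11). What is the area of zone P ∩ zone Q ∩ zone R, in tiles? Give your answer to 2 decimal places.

12.00

The intersection is the polygon with vertices (9,4.571), (3,5.429), (3,7), (9,7).
By the shoelace formula its area is 12.00.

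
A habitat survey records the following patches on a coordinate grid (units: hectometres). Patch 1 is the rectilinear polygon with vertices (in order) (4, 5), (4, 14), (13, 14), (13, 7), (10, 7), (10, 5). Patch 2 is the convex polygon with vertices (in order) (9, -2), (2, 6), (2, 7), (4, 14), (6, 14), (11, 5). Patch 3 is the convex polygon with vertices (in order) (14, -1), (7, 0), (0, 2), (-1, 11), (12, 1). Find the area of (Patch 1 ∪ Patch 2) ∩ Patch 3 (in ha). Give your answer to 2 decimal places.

29.09

The region (Patch 1 ∪ Patch 2) ∩ Patch 3 is the polygon with vertices (9.471,-0.353), (7.286,-0.041), (2,6), (2,7), (2.396,8.387), (10.243,2.351).
By the shoelace formula its area is 29.09.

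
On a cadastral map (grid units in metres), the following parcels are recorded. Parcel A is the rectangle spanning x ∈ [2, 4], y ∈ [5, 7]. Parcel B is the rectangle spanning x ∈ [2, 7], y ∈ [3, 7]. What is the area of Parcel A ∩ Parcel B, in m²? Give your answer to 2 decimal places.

4.00

|Parcel A∩Parcel B|: x∈[2,4], y∈[5,7] → 2·2 = 4.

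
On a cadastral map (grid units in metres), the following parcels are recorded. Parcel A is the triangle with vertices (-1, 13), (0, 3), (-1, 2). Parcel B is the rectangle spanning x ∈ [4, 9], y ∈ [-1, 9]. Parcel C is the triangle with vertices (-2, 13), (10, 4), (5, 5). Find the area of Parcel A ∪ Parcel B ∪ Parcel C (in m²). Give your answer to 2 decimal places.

By inclusion–exclusion:
Individual areas: |Parcel A| = 5.5, |Parcel B| = 50, |Parcel C| = 16.5.
|Parcel A∩Parcel B| = 0.
|Parcel A∩Parcel C| = 0.0433.
|Parcel B∩Parcel C| = 9.1536.
|Parcel A∩Parcel B∩Parcel C| = 0.
|Parcel A ∪ Parcel B ∪ Parcel C| = 72 − 9.1969 + 0 = 62.80.

62.80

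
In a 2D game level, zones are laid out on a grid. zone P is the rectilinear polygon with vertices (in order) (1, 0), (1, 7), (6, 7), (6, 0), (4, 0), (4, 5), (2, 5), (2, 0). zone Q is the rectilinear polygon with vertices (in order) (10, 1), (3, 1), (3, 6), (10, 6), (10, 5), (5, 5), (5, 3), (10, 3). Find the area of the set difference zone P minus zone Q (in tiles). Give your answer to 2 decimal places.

16.00

|zone P| = 25, |zone P∩zone Q| = 9.
|zone P ∖ zone Q| = |zone P| − |zone P∩zone Q| = 25 − 9 = 16.00.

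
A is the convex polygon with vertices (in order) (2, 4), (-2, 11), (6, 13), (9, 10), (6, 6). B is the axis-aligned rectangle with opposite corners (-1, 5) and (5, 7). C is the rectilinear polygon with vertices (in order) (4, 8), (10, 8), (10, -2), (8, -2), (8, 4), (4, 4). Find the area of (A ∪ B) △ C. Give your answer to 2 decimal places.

82.96

|A ∪ B| = 60.4643.
|(A ∪ B) ∩ C| = 6.75.
|(A ∪ B) △ C| = 60.4643 + 36 − 13.5 = 82.96.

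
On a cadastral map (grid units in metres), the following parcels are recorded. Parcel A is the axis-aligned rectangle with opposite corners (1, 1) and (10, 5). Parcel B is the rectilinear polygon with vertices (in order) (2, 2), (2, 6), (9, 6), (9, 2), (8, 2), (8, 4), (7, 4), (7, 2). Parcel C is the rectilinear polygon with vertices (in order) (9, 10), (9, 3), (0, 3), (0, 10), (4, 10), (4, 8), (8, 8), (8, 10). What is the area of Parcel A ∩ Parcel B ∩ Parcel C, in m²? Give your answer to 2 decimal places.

The intersection is the polygon with vertices (9,3), (8,3), (8,4), (7,4), (7,3), (2,3), (2,5), (9,5).
By the shoelace formula its area is 13.00.

13.00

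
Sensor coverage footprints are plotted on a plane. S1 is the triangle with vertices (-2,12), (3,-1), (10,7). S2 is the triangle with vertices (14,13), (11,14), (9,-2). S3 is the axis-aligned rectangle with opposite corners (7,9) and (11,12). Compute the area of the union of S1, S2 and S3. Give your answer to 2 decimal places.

101.19

By inclusion–exclusion:
Individual areas: |S1| = 65.5, |S2| = 25, |S3| = 12.
|S1∩S2| = 0.
|S1∩S3| = 0.
|S2∩S3| = 1.3125.
|S1∩S2∩S3| = 0.
|S1 ∪ S2 ∪ S3| = 102.5 − 1.3125 + 0 = 101.19.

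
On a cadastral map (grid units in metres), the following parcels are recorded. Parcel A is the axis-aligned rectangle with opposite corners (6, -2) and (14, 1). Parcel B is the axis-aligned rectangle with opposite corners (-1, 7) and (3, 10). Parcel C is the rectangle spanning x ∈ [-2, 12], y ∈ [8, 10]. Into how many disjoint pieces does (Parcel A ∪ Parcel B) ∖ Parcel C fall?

(Parcel A ∪ Parcel B) ∖ Parcel C splits into 2 disjoint pieces (area 24, area 4).

2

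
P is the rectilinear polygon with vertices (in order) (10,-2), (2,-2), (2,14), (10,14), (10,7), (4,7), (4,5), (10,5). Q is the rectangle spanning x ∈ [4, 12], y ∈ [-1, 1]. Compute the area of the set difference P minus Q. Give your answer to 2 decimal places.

|P| = 116, |P∩Q| = 12.
|P ∖ Q| = |P| − |P∩Q| = 116 − 12 = 104.00.

104.00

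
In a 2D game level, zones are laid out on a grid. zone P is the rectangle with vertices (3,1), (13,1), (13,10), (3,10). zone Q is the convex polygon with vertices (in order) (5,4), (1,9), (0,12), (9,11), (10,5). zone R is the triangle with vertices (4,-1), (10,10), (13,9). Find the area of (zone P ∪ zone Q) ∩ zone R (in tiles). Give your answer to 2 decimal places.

18.79

The region (zone P ∪ zone Q) ∩ zone R is the polygon with vertices (5.091,1), (10,10), (13,9), (5.8,1).
By the shoelace formula its area is 18.79.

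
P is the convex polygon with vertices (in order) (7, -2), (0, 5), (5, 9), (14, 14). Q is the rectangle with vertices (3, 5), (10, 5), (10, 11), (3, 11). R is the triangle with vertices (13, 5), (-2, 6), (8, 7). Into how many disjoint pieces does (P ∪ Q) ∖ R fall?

(P ∪ Q) ∖ R splits into 2 disjoint pieces (area 40.1393, area 44.6786).

2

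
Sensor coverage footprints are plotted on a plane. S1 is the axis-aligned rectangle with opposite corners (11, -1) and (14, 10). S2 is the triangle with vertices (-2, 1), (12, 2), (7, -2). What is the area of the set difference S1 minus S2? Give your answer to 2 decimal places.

|S1| = 33, |S1∩S2| = 0.3643.
|S1 ∖ S2| = |S1| − |S1∩S2| = 33 − 0.3643 = 32.64.

32.64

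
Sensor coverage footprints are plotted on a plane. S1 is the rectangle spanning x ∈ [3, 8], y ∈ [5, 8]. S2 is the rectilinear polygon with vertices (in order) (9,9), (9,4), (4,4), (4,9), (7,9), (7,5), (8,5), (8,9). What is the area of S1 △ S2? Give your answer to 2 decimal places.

18.00

|S1| = 15, |S2| = 21, |S1∩S2| = 9.
|S1 △ S2| = |S1| + |S2| − 2·|S1∩S2| = 15 + 21 − 18 = 18.00.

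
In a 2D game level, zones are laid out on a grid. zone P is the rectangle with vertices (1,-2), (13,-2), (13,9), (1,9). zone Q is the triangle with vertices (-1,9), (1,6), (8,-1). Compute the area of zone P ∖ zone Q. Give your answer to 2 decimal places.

129.28

|zone P| = 132, |zone P∩zone Q| = 2.7222.
|zone P ∖ zone Q| = |zone P| − |zone P∩zone Q| = 132 − 2.7222 = 129.28.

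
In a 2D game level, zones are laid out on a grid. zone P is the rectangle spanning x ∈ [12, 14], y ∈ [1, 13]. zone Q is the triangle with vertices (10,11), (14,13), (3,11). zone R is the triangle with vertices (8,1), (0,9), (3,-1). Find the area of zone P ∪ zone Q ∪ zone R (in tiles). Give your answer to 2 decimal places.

58.36

By inclusion–exclusion:
Individual areas: |zone P| = 24, |zone Q| = 7, |zone R| = 28.
|zone P∩zone Q| = 0.6364.
|zone P∩zone R| = 0.
|zone Q∩zone R| = 0.
|zone P∩zone Q∩zone R| = 0.
|zone P ∪ zone Q ∪ zone R| = 59 − 0.6364 + 0 = 58.36.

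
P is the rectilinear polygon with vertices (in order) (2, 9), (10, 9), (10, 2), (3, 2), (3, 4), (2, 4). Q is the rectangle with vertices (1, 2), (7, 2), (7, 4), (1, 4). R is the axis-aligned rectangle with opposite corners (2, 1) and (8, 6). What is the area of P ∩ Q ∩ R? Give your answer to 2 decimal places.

8.00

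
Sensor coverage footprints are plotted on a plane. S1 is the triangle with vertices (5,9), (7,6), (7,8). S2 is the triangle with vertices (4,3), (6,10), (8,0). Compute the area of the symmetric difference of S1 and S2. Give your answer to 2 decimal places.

|S1| = 2, |S2| = 17, |S1∩S2| = 0.9866.
|S1 △ S2| = |S1| + |S2| − 2·|S1∩S2| = 2 + 17 − 1.9732 = 17.03.

17.03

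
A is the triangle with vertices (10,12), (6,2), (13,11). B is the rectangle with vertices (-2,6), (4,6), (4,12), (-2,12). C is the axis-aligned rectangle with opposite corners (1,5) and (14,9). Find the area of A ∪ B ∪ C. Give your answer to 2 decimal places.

By inclusion–exclusion:
Individual areas: |A| = 17, |B| = 36, |C| = 52.
|A∩B| = 0.
|A∩C| = 7.5556.
|B∩C|: x∈[1,4], y∈[6,9] → 3·3 = 9.
|A∩B∩C| = 0.
|A ∪ B ∪ C| = 105 − 16.5556 + 0 = 88.44.

88.44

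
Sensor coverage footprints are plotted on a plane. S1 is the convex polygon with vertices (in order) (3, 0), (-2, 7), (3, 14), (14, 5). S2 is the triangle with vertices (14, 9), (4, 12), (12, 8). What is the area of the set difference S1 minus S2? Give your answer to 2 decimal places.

111.15

|S1| = 112, |S1∩S2| = 0.8471.
|S1 ∖ S2| = |S1| − |S1∩S2| = 112 − 0.8471 = 111.15.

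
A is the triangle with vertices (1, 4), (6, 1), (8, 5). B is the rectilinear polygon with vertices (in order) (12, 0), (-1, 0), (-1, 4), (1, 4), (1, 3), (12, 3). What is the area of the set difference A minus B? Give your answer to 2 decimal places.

|A| = 13, |A∩B| = 4.3333.
|A ∖ B| = |A| − |A∩B| = 13 − 4.3333 = 8.67.

8.67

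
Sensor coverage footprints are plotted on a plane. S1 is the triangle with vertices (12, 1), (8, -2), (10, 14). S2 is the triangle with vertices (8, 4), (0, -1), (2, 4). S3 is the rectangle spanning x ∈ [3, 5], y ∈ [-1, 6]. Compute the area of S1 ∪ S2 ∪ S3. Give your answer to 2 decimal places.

By inclusion–exclusion:
Individual areas: |S1| = 29, |S2| = 15, |S3| = 14.
|S1∩S2| = 0.
|S1∩S3| = 0.
|S2∩S3| = 5.
|S1∩S2∩S3| = 0.
|S1 ∪ S2 ∪ S3| = 58 − 5 + 0 = 53.00.

53.00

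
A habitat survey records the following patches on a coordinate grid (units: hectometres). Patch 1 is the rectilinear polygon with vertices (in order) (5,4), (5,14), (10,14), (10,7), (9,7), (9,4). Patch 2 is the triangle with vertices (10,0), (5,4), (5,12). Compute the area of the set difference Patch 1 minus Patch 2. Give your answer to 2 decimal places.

|Patch 1| = 47, |Patch 1∩Patch 2| = 13.3333.
|Patch 1 ∖ Patch 2| = |Patch 1| − |Patch 1∩Patch 2| = 47 − 13.3333 = 33.67.

33.67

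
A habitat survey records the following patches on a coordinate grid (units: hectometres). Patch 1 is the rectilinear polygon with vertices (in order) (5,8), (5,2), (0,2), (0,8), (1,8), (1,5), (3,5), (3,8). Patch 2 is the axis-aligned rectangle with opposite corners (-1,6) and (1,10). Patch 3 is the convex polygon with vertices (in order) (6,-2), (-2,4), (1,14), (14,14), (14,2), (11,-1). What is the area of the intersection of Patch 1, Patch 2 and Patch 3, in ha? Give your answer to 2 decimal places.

The intersection is the polygon with vertices (1,8), (1,6), (0,6), (0,8).
By the shoelace formula its area is 2.00.

2.00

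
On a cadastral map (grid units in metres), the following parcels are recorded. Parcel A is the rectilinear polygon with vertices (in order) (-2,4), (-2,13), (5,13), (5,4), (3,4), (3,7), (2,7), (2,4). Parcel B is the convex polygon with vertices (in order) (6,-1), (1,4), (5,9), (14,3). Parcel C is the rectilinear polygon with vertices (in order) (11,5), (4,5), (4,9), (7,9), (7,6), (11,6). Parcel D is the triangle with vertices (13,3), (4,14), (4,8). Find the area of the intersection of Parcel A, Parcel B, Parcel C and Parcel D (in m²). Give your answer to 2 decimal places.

0.67

The intersection is the polygon with vertices (5,7.444), (4.138,7.923), (5,9).
By the shoelace formula its area is 0.67.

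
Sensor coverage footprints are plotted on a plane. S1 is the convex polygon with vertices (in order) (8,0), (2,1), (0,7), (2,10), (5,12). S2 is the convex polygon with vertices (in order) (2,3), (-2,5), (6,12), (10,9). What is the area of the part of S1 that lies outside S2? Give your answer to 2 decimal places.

|S1| = 57, |S1∩S2| = 28.2381.
|S1 ∖ S2| = |S1| − |S1∩S2| = 57 − 28.2381 = 28.76.

28.76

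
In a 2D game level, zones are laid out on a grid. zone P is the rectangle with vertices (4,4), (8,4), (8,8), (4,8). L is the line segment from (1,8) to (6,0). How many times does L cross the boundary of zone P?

0

The segment lies entirely outside zone P and never meets its boundary.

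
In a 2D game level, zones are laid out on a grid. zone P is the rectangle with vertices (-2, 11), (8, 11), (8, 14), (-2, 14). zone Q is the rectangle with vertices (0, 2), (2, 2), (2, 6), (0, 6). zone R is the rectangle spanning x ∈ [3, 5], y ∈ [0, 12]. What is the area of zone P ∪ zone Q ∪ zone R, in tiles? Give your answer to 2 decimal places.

60.00

By inclusion–exclusion:
Individual areas: |zone P| = 30, |zone Q| = 8, |zone R| = 24.
|zone P∩zone Q| = 0 (no overlap).
|zone P∩zone R|: x∈[3,5], y∈[11,12] → 2·1 = 2.
|zone Q∩zone R| = 0 (no overlap).
|zone P∩zone Q∩zone R| = 0.
|zone P ∪ zone Q ∪ zone R| = 62 − 2 + 0 = 60.00.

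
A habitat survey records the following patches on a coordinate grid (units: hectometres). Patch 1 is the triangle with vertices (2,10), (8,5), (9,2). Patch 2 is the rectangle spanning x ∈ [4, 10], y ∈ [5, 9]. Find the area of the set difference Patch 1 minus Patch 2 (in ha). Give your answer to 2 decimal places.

3.06

|Patch 1| = 6.5, |Patch 1∩Patch 2| = 3.4435.
|Patch 1 ∖ Patch 2| = |Patch 1| − |Patch 1∩Patch 2| = 6.5 − 3.4435 = 3.06.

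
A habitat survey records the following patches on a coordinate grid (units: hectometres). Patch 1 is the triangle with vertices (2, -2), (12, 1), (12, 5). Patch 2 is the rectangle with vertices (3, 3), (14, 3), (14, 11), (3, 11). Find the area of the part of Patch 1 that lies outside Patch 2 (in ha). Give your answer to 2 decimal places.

|Patch 1| = 20, |Patch 1∩Patch 2| = 2.8571.
|Patch 1 ∖ Patch 2| = |Patch 1| − |Patch 1∩Patch 2| = 20 − 2.8571 = 17.14.

17.14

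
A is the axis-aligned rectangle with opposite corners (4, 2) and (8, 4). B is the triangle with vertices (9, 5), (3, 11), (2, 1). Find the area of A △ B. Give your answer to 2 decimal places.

|A| = 8, |B| = 33, |A∩B| = 3.0179.
|A △ B| = |A| + |B| − 2·|A∩B| = 8 + 33 − 6.0357 = 34.96.

34.96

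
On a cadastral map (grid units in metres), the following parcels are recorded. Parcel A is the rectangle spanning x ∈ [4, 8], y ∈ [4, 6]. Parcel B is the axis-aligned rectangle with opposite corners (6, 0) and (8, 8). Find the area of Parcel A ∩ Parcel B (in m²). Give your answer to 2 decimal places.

4.00

|Parcel A∩Parcel B|: x∈[6,8], y∈[4,6] → 2·2 = 4.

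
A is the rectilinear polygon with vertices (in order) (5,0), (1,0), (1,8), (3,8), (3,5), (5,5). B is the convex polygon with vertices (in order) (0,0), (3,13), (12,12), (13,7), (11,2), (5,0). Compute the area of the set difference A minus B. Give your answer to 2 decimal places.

|A| = 26, |A∩B| = 24.4487.
|A ∖ B| = |A| − |A∩B| = 26 − 24.4487 = 1.55.

1.55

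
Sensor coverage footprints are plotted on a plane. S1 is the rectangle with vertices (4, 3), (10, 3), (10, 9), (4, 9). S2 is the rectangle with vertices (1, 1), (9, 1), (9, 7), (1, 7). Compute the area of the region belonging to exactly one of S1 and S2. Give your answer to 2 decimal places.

44.00

|S1∩S2|: x∈[4,9], y∈[3,7] → 5·4 = 20.
|S1 △ S2| = |S1| + |S2| − 2·|S1∩S2| = 36 + 48 − 40 = 44.00.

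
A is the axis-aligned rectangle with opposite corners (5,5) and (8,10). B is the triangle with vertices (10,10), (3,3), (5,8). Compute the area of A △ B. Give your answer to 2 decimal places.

12.90

|A| = 15, |B| = 10.5, |A∩B| = 6.3.
|A △ B| = |A| + |B| − 2·|A∩B| = 15 + 10.5 − 12.6 = 12.90.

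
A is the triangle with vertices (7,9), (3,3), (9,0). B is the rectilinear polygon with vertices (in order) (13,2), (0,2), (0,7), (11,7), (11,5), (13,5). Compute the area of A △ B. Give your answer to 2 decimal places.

|A| = 24, |B| = 61, |A∩B| = 18.6667.
|A △ B| = |A| + |B| − 2·|A∩B| = 24 + 61 − 37.3333 = 47.67.

47.67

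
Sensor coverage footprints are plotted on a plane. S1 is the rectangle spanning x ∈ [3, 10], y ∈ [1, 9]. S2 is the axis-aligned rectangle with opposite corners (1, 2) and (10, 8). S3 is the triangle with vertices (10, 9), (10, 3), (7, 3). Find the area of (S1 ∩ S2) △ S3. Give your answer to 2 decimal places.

|S1 ∩ S2| = 42.
|(S1 ∩ S2) ∩ S3| = 8.75.
|(S1 ∩ S2) △ S3| = 42 + 9 − 17.5 = 33.50.

33.50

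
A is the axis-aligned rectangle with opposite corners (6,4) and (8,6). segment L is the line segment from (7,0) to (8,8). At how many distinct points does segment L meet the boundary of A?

2

The segment meets the boundary at (7.75,6), (7.5,4).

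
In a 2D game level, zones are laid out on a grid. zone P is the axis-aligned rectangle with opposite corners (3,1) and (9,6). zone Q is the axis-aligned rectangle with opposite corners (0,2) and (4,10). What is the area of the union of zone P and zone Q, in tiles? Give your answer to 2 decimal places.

58.00

By inclusion–exclusion:
Individual areas: |zone P| = 30, |zone Q| = 32.
|zone P∩zone Q|: x∈[3,4], y∈[2,6] → 1·4 = 4.
|zone P ∪ zone Q| = 62 − 4 = 58.00.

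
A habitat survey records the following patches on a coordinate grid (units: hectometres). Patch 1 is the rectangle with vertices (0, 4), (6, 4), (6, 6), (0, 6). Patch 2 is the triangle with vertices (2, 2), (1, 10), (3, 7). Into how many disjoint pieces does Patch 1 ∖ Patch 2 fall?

2

Patch 1 ∖ Patch 2 splits into 2 disjoint pieces (area 6.8, area 3.25).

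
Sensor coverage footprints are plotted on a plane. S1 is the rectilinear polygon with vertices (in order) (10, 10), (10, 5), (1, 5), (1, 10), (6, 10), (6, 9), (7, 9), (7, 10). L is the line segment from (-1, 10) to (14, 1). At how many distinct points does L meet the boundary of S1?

2

The segment meets the boundary at (7.333,5), (1,8.8).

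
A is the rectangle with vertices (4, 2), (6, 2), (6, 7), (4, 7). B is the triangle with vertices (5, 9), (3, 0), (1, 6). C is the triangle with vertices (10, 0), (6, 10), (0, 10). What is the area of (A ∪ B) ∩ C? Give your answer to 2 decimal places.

6.63

The region (A ∪ B) ∩ C is the polygon with vertices (6,4), (2.714,7.286), (5,9), (4.556,7), (6,7).
By the shoelace formula its area is 6.63.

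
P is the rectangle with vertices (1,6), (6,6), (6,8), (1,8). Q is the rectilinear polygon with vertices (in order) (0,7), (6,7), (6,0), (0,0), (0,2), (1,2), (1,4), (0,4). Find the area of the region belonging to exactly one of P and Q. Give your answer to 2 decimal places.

|P| = 10, |Q| = 40, |P∩Q| = 5.
|P △ Q| = |P| + |Q| − 2·|P∩Q| = 10 + 40 − 10 = 40.00.

40.00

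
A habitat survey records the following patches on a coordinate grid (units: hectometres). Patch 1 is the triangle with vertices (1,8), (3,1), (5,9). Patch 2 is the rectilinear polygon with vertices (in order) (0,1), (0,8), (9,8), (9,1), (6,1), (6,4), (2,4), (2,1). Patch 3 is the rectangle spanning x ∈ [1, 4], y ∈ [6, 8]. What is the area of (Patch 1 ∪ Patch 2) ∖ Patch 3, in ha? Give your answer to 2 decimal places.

49.29

|Patch 1 ∪ Patch 2| = 55.2857.
|(Patch 1 ∪ Patch 2) ∩ Patch 3| = 6.
|(Patch 1 ∪ Patch 2) ∖ Patch 3| = 55.2857 − 6 = 49.29.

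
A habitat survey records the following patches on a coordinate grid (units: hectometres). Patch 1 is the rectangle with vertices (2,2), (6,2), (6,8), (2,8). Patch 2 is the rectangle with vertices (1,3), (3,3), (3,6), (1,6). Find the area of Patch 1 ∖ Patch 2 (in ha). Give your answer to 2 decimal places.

|Patch 1∩Patch 2|: x∈[2,3], y∈[3,6] → 1·3 = 3.
|Patch 1| = 24.
|Patch 1 ∖ Patch 2| = |Patch 1| − |Patch 1∩Patch 2| = 24 − 3 = 21.00.

21.00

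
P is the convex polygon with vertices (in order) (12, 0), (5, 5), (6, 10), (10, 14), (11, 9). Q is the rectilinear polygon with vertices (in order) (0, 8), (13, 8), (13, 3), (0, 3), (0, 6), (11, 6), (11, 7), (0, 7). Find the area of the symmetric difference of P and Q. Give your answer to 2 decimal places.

|P| = 54, |Q| = 54, |P∩Q| = 22.5444.
|P △ Q| = |P| + |Q| − 2·|P∩Q| = 54 + 54 − 45.0889 = 62.91.

62.91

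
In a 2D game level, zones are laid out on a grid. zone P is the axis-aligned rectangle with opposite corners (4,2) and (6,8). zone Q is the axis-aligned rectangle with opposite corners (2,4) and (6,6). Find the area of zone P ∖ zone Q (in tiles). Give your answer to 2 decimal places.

|zone P∩zone Q|: x∈[4,6], y∈[4,6] → 2·2 = 4.
|zone P| = 12.
|zone P ∖ zone Q| = |zone P| − |zone P∩zone Q| = 12 − 4 = 8.00.

8.00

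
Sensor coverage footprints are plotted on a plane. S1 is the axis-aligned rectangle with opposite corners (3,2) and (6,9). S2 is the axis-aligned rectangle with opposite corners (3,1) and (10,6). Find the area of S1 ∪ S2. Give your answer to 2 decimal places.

44.00

By inclusion–exclusion:
Individual areas: |S1| = 21, |S2| = 35.
|S1∩S2|: x∈[3,6], y∈[2,6] → 3·4 = 12.
|S1 ∪ S2| = 56 − 12 = 44.00.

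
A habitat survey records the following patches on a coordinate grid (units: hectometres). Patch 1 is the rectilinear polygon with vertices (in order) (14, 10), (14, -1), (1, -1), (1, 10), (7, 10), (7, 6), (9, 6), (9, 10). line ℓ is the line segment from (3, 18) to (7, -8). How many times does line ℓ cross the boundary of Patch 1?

The segment meets the boundary at (5.923,-1), (4.231,10).

2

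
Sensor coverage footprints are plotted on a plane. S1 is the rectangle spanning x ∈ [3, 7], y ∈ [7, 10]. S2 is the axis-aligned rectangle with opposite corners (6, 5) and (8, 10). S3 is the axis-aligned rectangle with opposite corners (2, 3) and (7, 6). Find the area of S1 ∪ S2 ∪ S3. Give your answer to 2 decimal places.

By inclusion–exclusion:
Individual areas: |S1| = 12, |S2| = 10, |S3| = 15.
|S1∩S2|: x∈[6,7], y∈[7,10] → 1·3 = 3.
|S1∩S3| = 0 (no overlap).
|S2∩S3|: x∈[6,7], y∈[5,6] → 1·1 = 1.
|S1∩S2∩S3| = 0.
|S1 ∪ S2 ∪ S3| = 37 − 4 + 0 = 33.00.

33.00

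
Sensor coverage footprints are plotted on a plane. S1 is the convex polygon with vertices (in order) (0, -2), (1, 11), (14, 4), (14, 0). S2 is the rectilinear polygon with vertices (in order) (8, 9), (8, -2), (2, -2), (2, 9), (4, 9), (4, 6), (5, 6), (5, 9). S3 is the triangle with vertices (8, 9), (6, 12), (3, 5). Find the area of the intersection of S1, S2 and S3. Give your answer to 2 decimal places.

2.68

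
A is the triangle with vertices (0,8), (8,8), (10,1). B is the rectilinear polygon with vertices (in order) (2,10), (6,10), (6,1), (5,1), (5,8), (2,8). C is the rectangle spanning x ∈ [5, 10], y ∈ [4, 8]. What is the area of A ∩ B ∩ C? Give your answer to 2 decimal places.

3.82

The intersection is the polygon with vertices (6,4), (5.714,4), (5,4.5), (5,8), (6,8).
By the shoelace formula its area is 3.82.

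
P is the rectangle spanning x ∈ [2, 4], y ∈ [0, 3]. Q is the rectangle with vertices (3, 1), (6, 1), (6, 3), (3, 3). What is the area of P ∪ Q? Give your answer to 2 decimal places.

10.00

By inclusion–exclusion:
Individual areas: |P| = 6, |Q| = 6.
|P∩Q|: x∈[3,4], y∈[1,3] → 1·2 = 2.
|P ∪ Q| = 12 − 2 = 10.00.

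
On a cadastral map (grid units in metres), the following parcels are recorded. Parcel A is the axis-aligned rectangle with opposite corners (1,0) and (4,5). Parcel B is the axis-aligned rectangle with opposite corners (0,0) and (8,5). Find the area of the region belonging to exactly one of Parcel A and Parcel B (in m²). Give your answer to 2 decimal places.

25.00

|Parcel A∩Parcel B|: x∈[1,4], y∈[0,5] → 3·5 = 15.
|Parcel A △ Parcel B| = |Parcel A| + |Parcel B| − 2·|Parcel A∩Parcel B| = 15 + 40 − 30 = 25.00.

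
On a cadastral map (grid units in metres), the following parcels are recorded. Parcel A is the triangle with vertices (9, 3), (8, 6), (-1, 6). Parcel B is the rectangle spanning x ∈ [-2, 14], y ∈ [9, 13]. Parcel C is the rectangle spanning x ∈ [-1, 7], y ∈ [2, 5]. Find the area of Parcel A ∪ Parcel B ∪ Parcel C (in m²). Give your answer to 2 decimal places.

98.23

By inclusion–exclusion:
Individual areas: |Parcel A| = 13.5, |Parcel B| = 64, |Parcel C| = 24.
|Parcel A∩Parcel B| = 0.
|Parcel A∩Parcel C| = 3.2667.
|Parcel B∩Parcel C| = 0 (no overlap).
|Parcel A∩Parcel B∩Parcel C| = 0.
|Parcel A ∪ Parcel B ∪ Parcel C| = 101.5 − 3.2667 + 0 = 98.23.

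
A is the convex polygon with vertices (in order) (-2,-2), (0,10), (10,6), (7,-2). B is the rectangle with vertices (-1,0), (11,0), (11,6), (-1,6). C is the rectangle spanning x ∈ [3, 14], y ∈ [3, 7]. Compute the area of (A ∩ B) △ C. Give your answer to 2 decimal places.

64.29

|A ∩ B| = 58.9167.
|(A ∩ B) ∩ C| = 19.3125.
|(A ∩ B) △ C| = 58.9167 + 44 − 38.625 = 64.29.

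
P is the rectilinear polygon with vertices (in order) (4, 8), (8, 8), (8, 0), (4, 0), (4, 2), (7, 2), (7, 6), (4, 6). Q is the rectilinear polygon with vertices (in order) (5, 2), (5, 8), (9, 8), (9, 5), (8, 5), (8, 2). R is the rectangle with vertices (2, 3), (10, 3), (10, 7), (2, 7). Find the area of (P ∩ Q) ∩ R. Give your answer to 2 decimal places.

6.00

The region (P ∩ Q) ∩ R is the polygon with vertices (8,5), (8,3), (7,3), (7,6), (5,6), (5,7), (8,7).
By the shoelace formula its area is 6.00.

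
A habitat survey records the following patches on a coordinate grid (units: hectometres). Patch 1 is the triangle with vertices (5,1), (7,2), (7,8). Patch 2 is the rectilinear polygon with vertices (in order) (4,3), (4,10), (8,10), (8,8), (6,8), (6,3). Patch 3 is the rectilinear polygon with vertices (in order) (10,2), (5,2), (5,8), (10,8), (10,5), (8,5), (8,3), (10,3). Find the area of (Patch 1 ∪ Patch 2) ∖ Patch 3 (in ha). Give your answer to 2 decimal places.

|Patch 1 ∪ Patch 2| = 23.6786.
|(Patch 1 ∪ Patch 2) ∩ Patch 3| = 9.8214.
|(Patch 1 ∪ Patch 2) ∖ Patch 3| = 23.6786 − 9.8214 = 13.86.

13.86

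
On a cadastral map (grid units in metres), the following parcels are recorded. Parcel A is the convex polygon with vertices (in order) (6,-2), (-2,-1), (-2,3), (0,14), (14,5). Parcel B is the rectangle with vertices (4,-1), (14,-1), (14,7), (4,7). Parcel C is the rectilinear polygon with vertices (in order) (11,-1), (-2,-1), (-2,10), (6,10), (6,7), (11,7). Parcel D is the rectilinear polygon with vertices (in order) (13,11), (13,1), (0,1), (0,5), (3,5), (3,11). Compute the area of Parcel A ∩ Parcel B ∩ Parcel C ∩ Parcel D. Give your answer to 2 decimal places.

40.92

The intersection is the polygon with vertices (4,7), (6,7), (10.889,7), (11,6.929), (11,2.375), (9.429,1), (4,1).
By the shoelace formula its area is 40.92.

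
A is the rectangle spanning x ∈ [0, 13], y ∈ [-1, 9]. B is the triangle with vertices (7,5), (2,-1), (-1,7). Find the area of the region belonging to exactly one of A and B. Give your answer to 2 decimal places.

103.42

|A| = 130, |B| = 29, |A∩B| = 27.7917.
|A △ B| = |A| + |B| − 2·|A∩B| = 130 + 29 − 55.5833 = 103.42.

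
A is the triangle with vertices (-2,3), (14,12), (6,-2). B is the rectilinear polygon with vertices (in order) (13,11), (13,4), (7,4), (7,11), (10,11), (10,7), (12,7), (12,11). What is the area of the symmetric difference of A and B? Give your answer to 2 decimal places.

75.63

|A| = 76, |B| = 34, |A∩B| = 17.187.
|A △ B| = |A| + |B| − 2·|A∩B| = 76 + 34 − 34.374 = 75.63.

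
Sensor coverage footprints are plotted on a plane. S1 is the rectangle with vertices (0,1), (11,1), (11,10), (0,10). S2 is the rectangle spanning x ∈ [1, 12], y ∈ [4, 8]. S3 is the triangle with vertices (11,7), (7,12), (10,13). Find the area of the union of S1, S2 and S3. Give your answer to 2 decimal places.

109.65

By inclusion–exclusion:
Individual areas: |S1| = 99, |S2| = 44, |S3| = 9.5.
|S1∩S2|: x∈[1,11], y∈[4,8] → 10·4 = 40.
|S1∩S3| = 2.85.
|S2∩S3| = 0.3167.
|S1∩S2∩S3| = 0.3167.
|S1 ∪ S2 ∪ S3| = 152.5 − 43.1667 + 0.3167 = 109.65.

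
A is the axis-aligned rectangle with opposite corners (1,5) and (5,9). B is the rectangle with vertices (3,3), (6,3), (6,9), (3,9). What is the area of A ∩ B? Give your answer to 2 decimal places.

8.00

|A∩B|: x∈[3,5], y∈[5,9] → 2·4 = 8.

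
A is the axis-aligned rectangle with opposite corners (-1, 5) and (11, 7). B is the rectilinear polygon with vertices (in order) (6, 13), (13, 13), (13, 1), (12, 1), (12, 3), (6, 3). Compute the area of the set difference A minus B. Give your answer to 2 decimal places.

14.00

|A| = 24, |A∩B| = 10.
|A ∖ B| = |A| − |A∩B| = 24 − 10 = 14.00.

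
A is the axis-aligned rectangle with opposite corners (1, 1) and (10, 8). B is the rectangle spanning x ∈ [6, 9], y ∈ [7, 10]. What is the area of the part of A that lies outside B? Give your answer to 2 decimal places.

60.00

|A∩B|: x∈[6,9], y∈[7,8] → 3·1 = 3.
|A| = 63.
|A ∖ B| = |A| − |A∩B| = 63 − 3 = 60.00.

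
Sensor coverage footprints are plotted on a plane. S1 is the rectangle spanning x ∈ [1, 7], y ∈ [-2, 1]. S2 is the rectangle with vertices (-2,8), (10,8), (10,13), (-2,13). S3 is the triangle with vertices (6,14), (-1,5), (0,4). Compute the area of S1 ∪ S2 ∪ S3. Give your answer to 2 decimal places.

82.89

By inclusion–exclusion:
Individual areas: |S1| = 18, |S2| = 60, |S3| = 8.
|S1∩S2| = 0 (no overlap).
|S1∩S3| = 0.
|S2∩S3| = 3.1111.
|S1∩S2∩S3| = 0.
|S1 ∪ S2 ∪ S3| = 86 − 3.1111 + 0 = 82.89.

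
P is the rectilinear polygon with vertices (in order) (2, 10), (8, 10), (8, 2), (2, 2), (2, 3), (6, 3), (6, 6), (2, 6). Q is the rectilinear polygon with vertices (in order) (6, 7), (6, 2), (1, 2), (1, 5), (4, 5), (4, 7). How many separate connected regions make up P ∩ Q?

P ∩ Q splits into 2 disjoint pieces (area 4, area 2).

2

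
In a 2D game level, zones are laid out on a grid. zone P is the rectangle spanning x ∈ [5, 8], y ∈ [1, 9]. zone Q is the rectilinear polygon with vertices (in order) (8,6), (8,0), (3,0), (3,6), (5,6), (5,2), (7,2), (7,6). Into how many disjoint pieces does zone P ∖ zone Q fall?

zone P ∖ zone Q is a single connected region.

1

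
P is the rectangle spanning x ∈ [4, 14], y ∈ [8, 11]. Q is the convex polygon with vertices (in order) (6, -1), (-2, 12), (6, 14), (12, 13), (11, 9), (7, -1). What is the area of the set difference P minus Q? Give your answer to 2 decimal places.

|P| = 30, |P∩Q| = 21.3.
|P ∖ Q| = |P| − |P∩Q| = 30 − 21.3 = 8.70.

8.70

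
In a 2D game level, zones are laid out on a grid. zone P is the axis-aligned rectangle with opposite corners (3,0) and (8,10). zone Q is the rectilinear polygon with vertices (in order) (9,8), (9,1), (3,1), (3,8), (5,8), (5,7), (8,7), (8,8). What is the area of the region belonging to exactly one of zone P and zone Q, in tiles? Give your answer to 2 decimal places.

|zone P| = 50, |zone Q| = 39, |zone P∩zone Q| = 32.
|zone P △ zone Q| = |zone P| + |zone Q| − 2·|zone P∩zone Q| = 50 + 39 − 64 = 25.00.

25.00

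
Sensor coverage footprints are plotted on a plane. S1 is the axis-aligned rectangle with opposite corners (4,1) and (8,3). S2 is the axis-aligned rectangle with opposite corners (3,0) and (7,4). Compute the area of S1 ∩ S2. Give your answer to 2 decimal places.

|S1∩S2|: x∈[4,7], y∈[1,3] → 3·2 = 6.

6.00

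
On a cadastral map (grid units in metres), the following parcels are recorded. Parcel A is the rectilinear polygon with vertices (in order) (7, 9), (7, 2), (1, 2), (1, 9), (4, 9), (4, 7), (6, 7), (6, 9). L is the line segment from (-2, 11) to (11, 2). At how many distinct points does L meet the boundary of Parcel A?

2

The segment meets the boundary at (7,4.769), (1,8.923).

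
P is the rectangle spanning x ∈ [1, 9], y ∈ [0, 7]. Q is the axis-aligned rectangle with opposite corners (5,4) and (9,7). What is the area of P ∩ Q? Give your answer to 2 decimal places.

|P∩Q|: x∈[5,9], y∈[4,7] → 4·3 = 12.

12.00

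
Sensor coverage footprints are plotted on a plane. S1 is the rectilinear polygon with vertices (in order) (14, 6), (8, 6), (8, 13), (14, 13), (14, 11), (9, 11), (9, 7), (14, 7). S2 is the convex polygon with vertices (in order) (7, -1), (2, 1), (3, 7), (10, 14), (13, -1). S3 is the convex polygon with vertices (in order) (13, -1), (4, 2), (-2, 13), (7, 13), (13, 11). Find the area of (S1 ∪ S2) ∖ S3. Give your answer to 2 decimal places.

26.21

|S1 ∪ S2| = 113.2.
|(S1 ∪ S2) ∩ S3| = 86.9901.
|(S1 ∪ S2) ∖ S3| = 113.2 − 86.9901 = 26.21.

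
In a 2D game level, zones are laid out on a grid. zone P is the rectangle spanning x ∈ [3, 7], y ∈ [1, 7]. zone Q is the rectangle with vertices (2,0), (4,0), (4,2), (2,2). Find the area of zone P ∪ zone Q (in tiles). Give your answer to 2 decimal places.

By inclusion–exclusion:
Individual areas: |zone P| = 24, |zone Q| = 4.
|zone P∩zone Q|: x∈[3,4], y∈[1,2] → 1·1 = 1.
|zone P ∪ zone Q| = 28 − 1 = 27.00.

27.00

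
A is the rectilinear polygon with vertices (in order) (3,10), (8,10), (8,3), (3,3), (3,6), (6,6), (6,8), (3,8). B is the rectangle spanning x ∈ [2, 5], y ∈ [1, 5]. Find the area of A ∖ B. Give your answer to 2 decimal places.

|A| = 29, |A∩B| = 4.
|A ∖ B| = |A| − |A∩B| = 29 − 4 = 25.00.

25.00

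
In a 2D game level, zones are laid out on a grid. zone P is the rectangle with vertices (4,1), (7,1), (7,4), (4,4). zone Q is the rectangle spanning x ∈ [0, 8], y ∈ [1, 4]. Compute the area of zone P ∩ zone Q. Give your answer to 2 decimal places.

9.00

|zone P∩zone Q|: x∈[4,7], y∈[1,4] → 3·3 = 9.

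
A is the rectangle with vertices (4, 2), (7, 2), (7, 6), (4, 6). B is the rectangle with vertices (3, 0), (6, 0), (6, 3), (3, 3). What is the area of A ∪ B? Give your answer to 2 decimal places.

19.00

By inclusion–exclusion:
Individual areas: |A| = 12, |B| = 9.
|A∩B|: x∈[4,6], y∈[2,3] → 2·1 = 2.
|A ∪ B| = 21 − 2 = 19.00.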